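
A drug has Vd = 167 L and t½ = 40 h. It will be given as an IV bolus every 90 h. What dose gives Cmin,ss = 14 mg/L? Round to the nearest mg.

τ/t½ = 90/40 ≈ 2.25, so f = (1/2)^(90/40) ≈ 0.210224.
Cmin,ss = (D/Vd)·f/(1−f), so D = Cmin,ss·Vd·(1−f)/f.
D = 14 × 167 × (1−f)/f ≈ 14 × 167 × 3.75683 ≈ 8783.47 mg.

8783 mg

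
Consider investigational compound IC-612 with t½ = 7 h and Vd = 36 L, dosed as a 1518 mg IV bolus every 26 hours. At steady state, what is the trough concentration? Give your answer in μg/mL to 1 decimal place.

3.5 μg/mL

τ/t½ = 26/7 ≈ 3.7143, so fraction remaining f = (1/2)^(26/7) ≈ 0.0762.
Accumulation ratio R = 1/(1 − f) ≈ 1/0.9238 ≈ 1.0825.
Single-dose peak C₀ = D/Vd = 1518/36 ≈ 42.167 μg/mL.
Steady-state peak Cmax,ss = C₀·R ≈ 42.167 × 1.0825 ≈ 45.646 μg/mL.
One interval later, Cmin,ss = Cmax,ss·e^(−kτ) ≈ 45.646 × 0.0762 ≈ 3.478 μg/mL.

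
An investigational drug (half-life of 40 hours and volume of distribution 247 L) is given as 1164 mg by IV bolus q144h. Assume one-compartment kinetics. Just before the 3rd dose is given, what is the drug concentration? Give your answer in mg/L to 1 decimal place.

0.4 mg/L

f = (1/2)^(τ/t½) = (1/2)^(144/40) ≈ 0.0825.
C₀ = D/Vd = 1164/247 ≈ 4.713 mg/L.
Before the 3rd dose, 2 doses have been given. Superposition: Cmin = C₀·(f + f²).
≈ 4.713 × (0.0825 + 0.0068) ≈ 4.713 × 0.0893 ≈ 0.421 mg/L.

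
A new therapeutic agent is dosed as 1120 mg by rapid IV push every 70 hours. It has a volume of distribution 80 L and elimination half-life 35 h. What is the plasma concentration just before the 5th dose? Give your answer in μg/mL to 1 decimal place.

4.6 μg/mL

f = (1/2)^(τ/t½) = (1/2)^(70/35) ≈ 0.2500.
C₀ = D/Vd = 1120/80 ≈ 14.000 μg/mL.
Before the 5th dose, 4 doses have been given. Superposition: Cmin = C₀·(f + f² + … + f^4).
≈ 14.000 × (0.2500 + 0.0625 + 0.0156 + 0.0039) ≈ 14.000 × 0.3320 ≈ 4.648 μg/mL.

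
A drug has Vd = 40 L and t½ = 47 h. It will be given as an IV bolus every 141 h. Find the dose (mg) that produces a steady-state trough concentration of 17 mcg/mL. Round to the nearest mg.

τ/t½ = 141/47 ≈ 3, so f = (1/2)^(141/47) ≈ 0.125000.
Cmin,ss = (D/Vd)·f/(1−f), so D = Cmin,ss·Vd·(1−f)/f.
D = 17 × 40 × (1−f)/f ≈ 17 × 40 × 7.00000 ≈ 4760.00 mg.

4760 mg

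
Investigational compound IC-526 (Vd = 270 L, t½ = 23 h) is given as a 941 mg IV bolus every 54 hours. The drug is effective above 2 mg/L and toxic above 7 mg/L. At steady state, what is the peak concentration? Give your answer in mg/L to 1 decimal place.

Over one 54-h interval, 54/23 ≈ 2.3478 half-lives elapse, leaving f ≈ 0.1964 of each dose.
Accumulation ratio R = 1/(1 − f) ≈ 1/0.8036 ≈ 1.2444.
Each bolus raises the concentration by D/Vd = 941/270 ≈ 3.485 mg/L.
Steady-state peak Cmax,ss = C₀·R ≈ 3.485 × 1.2444 ≈ 4.337 mg/L.
Peak 4.3 mg/L vs MTC 7 mg/L: below toxic threshold.

4.3 mg/L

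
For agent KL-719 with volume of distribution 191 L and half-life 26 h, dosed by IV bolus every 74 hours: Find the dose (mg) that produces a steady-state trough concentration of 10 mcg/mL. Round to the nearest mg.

τ/t½ = 74/26 ≈ 2.8462, so f = (1/2)^(74/26) ≈ 0.139066.
Cmin,ss = (D/Vd)·f/(1−f), so D = Cmin,ss·Vd·(1−f)/f.
D = 10 × 191 × (1−f)/f ≈ 10 × 191 × 6.19083 ≈ 11824.49 mg.

11824 mg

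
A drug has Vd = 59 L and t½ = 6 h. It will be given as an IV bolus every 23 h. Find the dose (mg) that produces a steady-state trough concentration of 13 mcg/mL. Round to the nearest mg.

τ/t½ = 23/6 ≈ 3.8333, so f = (1/2)^(23/6) ≈ 0.070154.
Cmin,ss = (D/Vd)·f/(1−f), so D = Cmin,ss·Vd·(1−f)/f.
D = 13 × 59 × (1−f)/f ≈ 13 × 59 × 13.25435 ≈ 10166.09 mg.

10166 mg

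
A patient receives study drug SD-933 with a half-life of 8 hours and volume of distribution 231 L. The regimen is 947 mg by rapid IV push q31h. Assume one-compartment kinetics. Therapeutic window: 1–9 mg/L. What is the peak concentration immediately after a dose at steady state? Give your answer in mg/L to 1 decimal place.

4.4 mg/L

k = ln2/t½ = ln2/8 ≈ 0.086643 h⁻¹; fraction remaining f = e^(−kτ) = e^(−0.086643×31) ≈ 0.0682.
At steady state, accumulation factor R = 1/(1 − e^(−kτ)) ≈ 1.0732.
Single-dose peak C₀ = D/Vd = 947/231 ≈ 4.100 mg/L.
Cmax,ss = C₀/(1 − f) ≈ 4.100/0.9318 ≈ 4.400 mg/L.
Peak 4.4 mg/L vs MTC 9 mg/L: below toxic threshold.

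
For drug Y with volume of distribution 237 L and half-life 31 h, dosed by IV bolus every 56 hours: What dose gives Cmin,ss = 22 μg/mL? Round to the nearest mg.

τ/t½ = 56/31 ≈ 1.8065, so f = (1/2)^(56/31) ≈ 0.285893.
Cmin,ss = (D/Vd)·f/(1−f), so D = Cmin,ss·Vd·(1−f)/f.
D = 22 × 237 × (1−f)/f ≈ 22 × 237 × 2.49781 ≈ 13023.58 mg.

13024 mg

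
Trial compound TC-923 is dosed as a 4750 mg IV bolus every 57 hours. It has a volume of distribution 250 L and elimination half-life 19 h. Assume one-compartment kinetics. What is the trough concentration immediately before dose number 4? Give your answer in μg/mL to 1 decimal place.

2.7 μg/mL

f = (1/2)^(τ/t½) = (1/2)^(57/19) ≈ 0.1250.
C₀ = D/Vd = 4750/250 ≈ 19.000 μg/mL.
Before the 4th dose, 3 doses have been given. Superposition: Cmin = C₀·(f + f² + … + f^3).
≈ 19.000 × (0.1250 + 0.0156 + 0.0020) ≈ 19.000 × 0.1426 ≈ 2.709 μg/mL.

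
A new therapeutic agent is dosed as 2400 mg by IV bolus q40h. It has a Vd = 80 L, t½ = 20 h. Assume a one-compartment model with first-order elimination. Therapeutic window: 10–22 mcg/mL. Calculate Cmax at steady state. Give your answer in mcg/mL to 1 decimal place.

The dosing interval is 2 half-lives, so f = 2^(−2) = 0.25.
Accumulation ratio R = 1/(1 − f) = 1/0.75 = 4/3.
Single-dose peak C₀ = D/Vd = 2400/80 = 30 mcg/mL.
Steady-state peak Cmax,ss = C₀·R = 30 × 4/3 ≈ 40.000 mcg/mL.
Peak 40.0 mcg/mL vs MTC 22 mcg/mL: exceeds toxic threshold.

40.0 mcg/mL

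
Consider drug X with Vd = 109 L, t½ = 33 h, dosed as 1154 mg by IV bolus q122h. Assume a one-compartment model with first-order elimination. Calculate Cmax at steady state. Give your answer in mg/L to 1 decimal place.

k = ln2/t½ = ln2/33 ≈ 0.021004 h⁻¹; fraction remaining f = e^(−kτ) = e^(−0.021004×122) ≈ 0.0771.
At steady state, accumulation factor R = 1/(1 − e^(−kτ)) ≈ 1.0835.
Each bolus raises the concentration by D/Vd = 1154/109 ≈ 10.587 mg/L.
Steady-state peak Cmax,ss = C₀·R ≈ 10.587 × 1.0835 ≈ 11.471 mg/L.

11.5 mg/L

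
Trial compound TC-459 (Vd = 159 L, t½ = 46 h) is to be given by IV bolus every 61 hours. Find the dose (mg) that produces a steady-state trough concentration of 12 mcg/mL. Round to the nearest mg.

2876 mg

τ/t½ = 61/46 ≈ 1.3261, so f = (1/2)^(61/46) ≈ 0.398849.
Cmin,ss = (D/Vd)·f/(1−f), so D = Cmin,ss·Vd·(1−f)/f.
D = 12 × 159 × (1−f)/f ≈ 12 × 159 × 1.50721 ≈ 2875.76 mg.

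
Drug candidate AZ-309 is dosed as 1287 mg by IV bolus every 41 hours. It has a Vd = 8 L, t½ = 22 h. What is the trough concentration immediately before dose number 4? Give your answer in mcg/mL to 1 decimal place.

f = (1/2)^(τ/t½) = (1/2)^(41/22) ≈ 0.2748.
C₀ = D/Vd = 1287/8 ≈ 160.875 mcg/mL.
Before the 4th dose, 3 doses have been given. Superposition: Cmin = C₀·(f + f² + … + f^3).
≈ 160.875 × (0.2748 + 0.0755 + 0.0208) ≈ 160.875 × 0.3711 ≈ 59.701 mcg/mL.

59.7 mcg/mL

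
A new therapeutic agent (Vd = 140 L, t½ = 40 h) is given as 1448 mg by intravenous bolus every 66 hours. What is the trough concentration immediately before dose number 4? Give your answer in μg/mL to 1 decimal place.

4.7 μg/mL

f = (1/2)^(τ/t½) = (1/2)^(66/40) ≈ 0.3186.
C₀ = D/Vd = 1448/140 ≈ 10.343 μg/mL.
Before the 4th dose, 3 doses have been given. Superposition: Cmin = C₀·(f + f² + … + f^3).
≈ 10.343 × (0.3186 + 0.1015 + 0.0323) ≈ 10.343 × 0.4524 ≈ 4.679 μg/mL.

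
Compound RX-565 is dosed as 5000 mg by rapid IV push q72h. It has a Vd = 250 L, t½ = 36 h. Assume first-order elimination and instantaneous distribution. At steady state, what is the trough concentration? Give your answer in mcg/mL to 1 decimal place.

τ = 72 h = 2 half-lives, so f = (1/2)^2 = 0.25.
Accumulation ratio R = 1/(1 − f) = 1/0.75 = 4/3.
Single-dose peak C₀ = D/Vd = 5000/250 = 20 mcg/mL.
Steady-state peak Cmax,ss = C₀·R = 20 × 4/3 ≈ 26.667 mcg/mL.
Steady-state trough Cmin,ss = Cmax,ss·f ≈ 26.667 × 0.25 ≈ 6.667 mcg/mL.

6.7 mcg/mL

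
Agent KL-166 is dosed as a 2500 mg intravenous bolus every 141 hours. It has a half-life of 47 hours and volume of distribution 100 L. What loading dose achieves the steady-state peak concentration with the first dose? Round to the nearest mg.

f = (1/2)^(141/47) ≈ 0.125000; accumulation ratio R = 1/(1−f) ≈ 1.14286.
Loading dose to hit Cmax,ss on first dose: D_load = D_maint·R ≈ 2500 × 1.14286 ≈ 2857.15 mg.

2857 mg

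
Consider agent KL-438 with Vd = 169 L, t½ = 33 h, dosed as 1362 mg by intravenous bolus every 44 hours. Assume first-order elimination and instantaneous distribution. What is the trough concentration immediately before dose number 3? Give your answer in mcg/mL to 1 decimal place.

f = (1/2)^(τ/t½) = (1/2)^(44/33) ≈ 0.3969.
C₀ = D/Vd = 1362/169 ≈ 8.059 mcg/mL.
Before the 3rd dose, 2 doses have been given. Superposition: Cmin = C₀·(f + f²).
≈ 8.059 × (0.3969 + 0.1575) ≈ 8.059 × 0.5544 ≈ 4.468 mcg/mL.

4.5 mcg/mL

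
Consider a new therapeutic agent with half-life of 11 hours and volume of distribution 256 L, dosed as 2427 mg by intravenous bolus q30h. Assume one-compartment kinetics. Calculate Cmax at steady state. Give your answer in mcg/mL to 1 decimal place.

11.2 mcg/mL

Over one 30-h interval, 30/11 ≈ 2.7273 half-lives elapse, leaving f ≈ 0.1510 of each dose.
Accumulation ratio R = 1/(1 − f) ≈ 1/0.8490 ≈ 1.1779.
Each bolus raises the concentration by D/Vd = 2427/256 ≈ 9.480 mcg/mL.
Steady-state peak Cmax,ss = C₀·R ≈ 9.480 × 1.1779 ≈ 11.166 mcg/mL.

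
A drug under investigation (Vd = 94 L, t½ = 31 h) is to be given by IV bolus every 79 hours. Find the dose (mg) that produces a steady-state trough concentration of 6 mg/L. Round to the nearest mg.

τ/t½ = 79/31 ≈ 2.5484, so f = (1/2)^(79/31) ≈ 0.170946.
Cmin,ss = (D/Vd)·f/(1−f), so D = Cmin,ss·Vd·(1−f)/f.
D = 6 × 94 × (1−f)/f ≈ 6 × 94 × 4.84980 ≈ 2735.29 mg.

2735 mg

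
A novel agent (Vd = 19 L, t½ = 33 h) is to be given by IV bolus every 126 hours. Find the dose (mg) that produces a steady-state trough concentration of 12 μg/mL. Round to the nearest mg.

τ/t½ = 126/33 ≈ 3.8182, so f = (1/2)^(126/33) ≈ 0.070895.
Cmin,ss = (D/Vd)·f/(1−f), so D = Cmin,ss·Vd·(1−f)/f.
D = 12 × 19 × (1−f)/f ≈ 12 × 19 × 13.10537 ≈ 2988.02 mg.

2988 mg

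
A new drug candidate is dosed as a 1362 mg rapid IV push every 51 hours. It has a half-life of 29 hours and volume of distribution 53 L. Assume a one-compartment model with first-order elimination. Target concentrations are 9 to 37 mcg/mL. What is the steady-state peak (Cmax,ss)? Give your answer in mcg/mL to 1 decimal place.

36.5 mcg/mL

Over one 51-h interval, 51/29 ≈ 1.7586 half-lives elapse, leaving f ≈ 0.2955 of each dose.
Accumulation ratio R = 1/(1 − f) ≈ 1/0.7045 ≈ 1.4194.
Single-dose peak C₀ = D/Vd = 1362/53 ≈ 25.698 mcg/mL.
Cmax,ss = C₀/(1 − f) ≈ 25.698/0.7045 ≈ 36.477 mcg/mL.
Peak 36.5 mcg/mL vs MTC 37 mcg/mL: below toxic threshold.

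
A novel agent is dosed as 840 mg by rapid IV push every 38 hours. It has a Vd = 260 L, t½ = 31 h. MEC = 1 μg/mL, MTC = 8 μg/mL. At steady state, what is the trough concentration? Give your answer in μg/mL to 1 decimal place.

k = ln2/t½ = ln2/31 ≈ 0.022360 h⁻¹; fraction remaining f = e^(−kτ) = e^(−0.022360×38) ≈ 0.4276.
Each bolus raises the concentration by D/Vd = 840/260 ≈ 3.231 μg/mL.
Steady-state trough Cmin,ss = C₀·f/(1−f) ≈ 3.231 × 0.4276/0.5724 ≈ 2.414 μg/mL.
Trough 2.4 μg/mL vs MEC 1 μg/mL: adequate.

2.4 μg/mL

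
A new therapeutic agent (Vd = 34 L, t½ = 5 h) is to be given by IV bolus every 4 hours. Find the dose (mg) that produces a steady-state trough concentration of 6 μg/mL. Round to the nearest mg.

151 mg

τ/t½ = 4/5 ≈ 0.8, so f = (1/2)^(4/5) ≈ 0.574349.
Cmin,ss = (D/Vd)·f/(1−f), so D = Cmin,ss·Vd·(1−f)/f.
D = 6 × 34 × (1−f)/f ≈ 6 × 34 × 0.74110 ≈ 151.18 mg.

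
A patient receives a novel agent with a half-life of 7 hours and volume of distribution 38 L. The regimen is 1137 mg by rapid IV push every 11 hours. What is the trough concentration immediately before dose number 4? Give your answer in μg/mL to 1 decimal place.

14.6 μg/mL

f = (1/2)^(τ/t½) = (1/2)^(11/7) ≈ 0.3365.
C₀ = D/Vd = 1137/38 ≈ 29.921 μg/mL.
Before the 4th dose, 3 doses have been given. Superposition: Cmin = C₀·(f + f² + … + f^3).
≈ 29.921 × (0.3365 + 0.1132 + 0.0381) ≈ 29.921 × 0.4878 ≈ 14.595 μg/mL.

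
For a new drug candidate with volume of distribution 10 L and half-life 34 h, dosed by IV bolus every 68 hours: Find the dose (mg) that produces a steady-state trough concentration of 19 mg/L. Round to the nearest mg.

τ/t½ = 68/34 ≈ 2, so f = (1/2)^(68/34) ≈ 0.250000.
Cmin,ss = (D/Vd)·f/(1−f), so D = Cmin,ss·Vd·(1−f)/f.
D = 19 × 10 × (1−f)/f ≈ 19 × 10 × 3.00000 ≈ 570.00 mg.

570 mg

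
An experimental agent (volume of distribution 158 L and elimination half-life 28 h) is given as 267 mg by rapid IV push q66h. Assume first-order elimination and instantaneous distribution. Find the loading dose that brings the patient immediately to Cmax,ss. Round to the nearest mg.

f = (1/2)^(66/28) ≈ 0.195177; accumulation ratio R = 1/(1−f) ≈ 1.24251.
Loading dose to hit Cmax,ss on first dose: D_load = D_maint·R ≈ 267 × 1.24251 ≈ 331.75 mg.

332 mg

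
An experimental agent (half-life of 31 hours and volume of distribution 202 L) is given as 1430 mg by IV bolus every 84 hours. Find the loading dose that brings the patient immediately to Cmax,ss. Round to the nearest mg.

f = (1/2)^(84/31) ≈ 0.152864; accumulation ratio R = 1/(1−f) ≈ 1.18045.
Loading dose to hit Cmax,ss on first dose: D_load = D_maint·R ≈ 1430 × 1.18045 ≈ 1688.04 mg.

1688 mg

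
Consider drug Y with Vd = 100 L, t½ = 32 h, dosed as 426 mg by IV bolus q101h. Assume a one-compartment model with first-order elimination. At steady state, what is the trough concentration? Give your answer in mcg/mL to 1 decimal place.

0.5 mcg/mL

Over one 101-h interval, 101/32 ≈ 3.1562 half-lives elapse, leaving f ≈ 0.1122 of each dose.
Each bolus raises the concentration by D/Vd = 426/100 ≈ 4.260 mcg/mL.
Steady-state trough Cmin,ss = C₀·f/(1−f) ≈ 4.260 × 0.1122/0.8878 ≈ 0.538 mcg/mL.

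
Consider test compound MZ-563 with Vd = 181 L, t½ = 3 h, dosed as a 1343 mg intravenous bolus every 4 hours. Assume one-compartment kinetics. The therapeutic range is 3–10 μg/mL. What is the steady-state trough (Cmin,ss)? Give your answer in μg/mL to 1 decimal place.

4.9 μg/mL

k = ln2/t½ = ln2/3 ≈ 0.231049 h⁻¹; fraction remaining f = e^(−kτ) = e^(−0.231049×4) ≈ 0.3969.
Accumulation ratio R = 1/(1 − f) ≈ 1/0.6031 ≈ 1.6581.
Each bolus raises the concentration by D/Vd = 1343/181 ≈ 7.420 μg/mL.
Cmax,ss = C₀/(1 − f) ≈ 7.420/0.6031 ≈ 12.303 μg/mL.
Steady-state trough Cmin,ss = Cmax,ss·f ≈ 12.303 × 0.3969 ≈ 4.883 μg/mL.
Trough 4.9 μg/mL vs MEC 3 μg/mL: adequate.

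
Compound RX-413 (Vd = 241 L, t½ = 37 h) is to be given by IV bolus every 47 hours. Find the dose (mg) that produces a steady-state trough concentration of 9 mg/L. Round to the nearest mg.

3063 mg

τ/t½ = 47/37 ≈ 1.2703, so f = (1/2)^(47/37) ≈ 0.414582.
Cmin,ss = (D/Vd)·f/(1−f), so D = Cmin,ss·Vd·(1−f)/f.
D = 9 × 241 × (1−f)/f ≈ 9 × 241 × 1.41207 ≈ 3062.78 mg.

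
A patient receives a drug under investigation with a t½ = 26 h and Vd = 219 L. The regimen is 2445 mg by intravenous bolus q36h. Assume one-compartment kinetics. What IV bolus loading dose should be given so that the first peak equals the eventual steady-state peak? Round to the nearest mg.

f = (1/2)^(36/26) ≈ 0.382992; accumulation ratio R = 1/(1−f) ≈ 1.62072.
Loading dose to hit Cmax,ss on first dose: D_load = D_maint·R ≈ 2445 × 1.62072 ≈ 3962.66 mg.

3963 mg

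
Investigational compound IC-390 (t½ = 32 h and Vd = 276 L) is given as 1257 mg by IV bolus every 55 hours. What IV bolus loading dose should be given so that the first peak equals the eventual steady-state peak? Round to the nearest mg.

f = (1/2)^(55/32) ≈ 0.303812; accumulation ratio R = 1/(1−f) ≈ 1.43639.
Loading dose to hit Cmax,ss on first dose: D_load = D_maint·R ≈ 1257 × 1.43639 ≈ 1805.54 mg.

1806 mg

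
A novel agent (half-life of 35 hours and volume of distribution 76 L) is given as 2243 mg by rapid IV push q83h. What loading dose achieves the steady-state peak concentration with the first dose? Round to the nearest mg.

f = (1/2)^(83/35) ≈ 0.193254; accumulation ratio R = 1/(1−f) ≈ 1.23955.
Loading dose to hit Cmax,ss on first dose: D_load = D_maint·R ≈ 2243 × 1.23955 ≈ 2780.31 mg.

2780 mg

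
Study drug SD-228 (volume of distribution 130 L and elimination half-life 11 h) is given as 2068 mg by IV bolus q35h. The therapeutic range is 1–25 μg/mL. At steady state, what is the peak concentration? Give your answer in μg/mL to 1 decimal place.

τ/t½ = 35/11 ≈ 3.1818, so fraction remaining f = (1/2)^(35/11) ≈ 0.1102.
Accumulation ratio R = 1/(1 − f) ≈ 1/0.8898 ≈ 1.1238.
Single-dose peak C₀ = D/Vd = 2068/130 ≈ 15.908 μg/mL.
Steady-state peak Cmax,ss = C₀·R ≈ 15.908 × 1.1238 ≈ 17.877 μg/mL.
Peak 17.9 μg/mL vs MTC 25 μg/mL: below toxic threshold.

17.9 μg/mL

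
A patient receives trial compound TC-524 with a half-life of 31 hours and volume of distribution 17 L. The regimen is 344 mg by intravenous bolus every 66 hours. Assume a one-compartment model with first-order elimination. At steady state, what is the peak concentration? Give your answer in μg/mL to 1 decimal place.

26.2 μg/mL

k = ln2/t½ = ln2/31 ≈ 0.022360 h⁻¹; fraction remaining f = e^(−kτ) = e^(−0.022360×66) ≈ 0.2286.
Accumulation ratio R = 1/(1 − f) ≈ 1/0.7714 ≈ 1.2963.
Each bolus raises the concentration by D/Vd = 344/17 ≈ 20.235 μg/mL.
Steady-state peak Cmax,ss = C₀·R ≈ 20.235 × 1.2963 ≈ 26.231 μg/mL.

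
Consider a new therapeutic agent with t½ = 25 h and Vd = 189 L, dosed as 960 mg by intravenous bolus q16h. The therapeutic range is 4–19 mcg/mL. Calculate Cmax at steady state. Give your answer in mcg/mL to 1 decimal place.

k = ln2/t½ = ln2/25 ≈ 0.027726 h⁻¹; fraction remaining f = e^(−kτ) = e^(−0.027726×16) ≈ 0.6417.
Accumulation ratio R = 1/(1 − f) ≈ 1/0.3583 ≈ 2.7910.
Each bolus raises the concentration by D/Vd = 960/189 ≈ 5.079 mcg/mL.
Cmax,ss = C₀/(1 − f) ≈ 5.079/0.3583 ≈ 14.175 mcg/mL.
Peak 14.2 mcg/mL vs MTC 19 mcg/mL: below toxic threshold.

14.2 mcg/mL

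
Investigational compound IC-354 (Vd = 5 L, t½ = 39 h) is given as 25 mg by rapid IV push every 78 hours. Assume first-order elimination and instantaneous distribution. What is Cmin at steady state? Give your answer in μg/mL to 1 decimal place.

The dosing interval is 2 half-lives, so f = 2^(−2) = 0.25.
Accumulation ratio R = 1/(1 − f) = 1/0.75 = 4/3.
Single-dose peak C₀ = D/Vd = 25/5 = 5 μg/mL.
Steady-state peak Cmax,ss = C₀·R = 5 × 4/3 ≈ 6.667 μg/mL.
Steady-state trough Cmin,ss = Cmax,ss·f ≈ 6.667 × 0.25 ≈ 1.667 μg/mL.

1.7 μg/mL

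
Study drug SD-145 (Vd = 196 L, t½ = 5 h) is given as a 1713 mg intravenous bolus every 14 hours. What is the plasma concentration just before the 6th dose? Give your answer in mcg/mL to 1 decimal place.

1.5 mcg/mL

f = (1/2)^(τ/t½) = (1/2)^(14/5) ≈ 0.1436.
C₀ = D/Vd = 1713/196 ≈ 8.740 mcg/mL.
Before the 6th dose, 5 doses have been given. Superposition: Cmin = C₀·(f + f² + … + f^5).
≈ 8.740 × (0.1436 + 0.0206 + 0.0030 + 0.0004 + 0.0001) ≈ 8.740 × 0.1677 ≈ 1.466 mcg/mL.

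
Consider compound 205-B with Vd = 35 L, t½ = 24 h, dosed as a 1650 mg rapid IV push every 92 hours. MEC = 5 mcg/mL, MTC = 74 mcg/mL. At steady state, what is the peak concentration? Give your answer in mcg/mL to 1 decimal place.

50.7 mcg/mL

k = ln2/t½ = ln2/24 ≈ 0.028881 h⁻¹; fraction remaining f = e^(−kτ) = e^(−0.028881×92) ≈ 0.0702.
At steady state, accumulation factor R = 1/(1 − e^(−kτ)) ≈ 1.0755.
Single-dose peak C₀ = D/Vd = 1650/35 ≈ 47.143 mcg/mL.
Steady-state peak Cmax,ss = C₀·R ≈ 47.143 × 1.0755 ≈ 50.702 mcg/mL.
Peak 50.7 mcg/mL vs MTC 74 mcg/mL: below toxic threshold.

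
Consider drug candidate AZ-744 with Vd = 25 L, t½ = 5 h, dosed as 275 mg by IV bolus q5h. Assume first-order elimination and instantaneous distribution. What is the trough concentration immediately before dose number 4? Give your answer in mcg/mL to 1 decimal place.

9.6 mcg/mL

f = (1/2)^(τ/t½) = (1/2)^(5/5) ≈ 0.5000.
C₀ = D/Vd = 275/25 ≈ 11.000 mcg/mL.
Before the 4th dose, 3 doses have been given. Superposition: Cmin = C₀·(f + f² + … + f^3).
≈ 11.000 × (0.5000 + 0.2500 + 0.1250) ≈ 11.000 × 0.8750 ≈ 9.625 mcg/mL.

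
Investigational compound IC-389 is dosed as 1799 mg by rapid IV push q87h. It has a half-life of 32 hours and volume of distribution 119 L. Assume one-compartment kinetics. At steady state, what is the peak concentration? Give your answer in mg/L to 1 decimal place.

17.8 mg/L

k = ln2/t½ = ln2/32 ≈ 0.021661 h⁻¹; fraction remaining f = e^(−kτ) = e^(−0.021661×87) ≈ 0.1519.
At steady state, accumulation factor R = 1/(1 − e^(−kτ)) ≈ 1.1791.
Each bolus raises the concentration by D/Vd = 1799/119 ≈ 15.118 mg/L.
Steady-state peak Cmax,ss = C₀·R ≈ 15.118 × 1.1791 ≈ 17.826 mg/L.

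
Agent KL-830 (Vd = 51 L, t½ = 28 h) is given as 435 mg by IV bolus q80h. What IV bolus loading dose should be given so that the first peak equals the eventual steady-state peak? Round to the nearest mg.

f = (1/2)^(80/28) ≈ 0.138011; accumulation ratio R = 1/(1−f) ≈ 1.16011.
Loading dose to hit Cmax,ss on first dose: D_load = D_maint·R ≈ 435 × 1.16011 ≈ 504.65 mg.

505 mg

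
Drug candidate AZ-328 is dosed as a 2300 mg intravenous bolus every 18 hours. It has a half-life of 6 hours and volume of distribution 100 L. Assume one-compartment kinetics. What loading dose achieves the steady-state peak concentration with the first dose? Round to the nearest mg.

f = (1/2)^(18/6) ≈ 0.125000; accumulation ratio R = 1/(1−f) ≈ 1.14286.
Loading dose to hit Cmax,ss on first dose: D_load = D_maint·R ≈ 2300 × 1.14286 ≈ 2628.58 mg.

2629 mg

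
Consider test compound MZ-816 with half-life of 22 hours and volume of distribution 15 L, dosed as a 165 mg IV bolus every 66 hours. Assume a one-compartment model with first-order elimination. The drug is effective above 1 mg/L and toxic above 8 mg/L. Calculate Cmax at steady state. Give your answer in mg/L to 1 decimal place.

12.6 mg/L

The dosing interval is 3 half-lives, so f = 2^(−3) = 0.125.
At steady state, R = 1/(1 − 0.125) = 8/7.
Single-dose peak C₀ = D/Vd = 165/15 = 11 mg/L.
Steady-state peak Cmax,ss = C₀·R = 11 × 8/7 ≈ 12.571 mg/L.
Peak 12.6 mg/L vs MTC 8 mg/L: exceeds toxic threshold.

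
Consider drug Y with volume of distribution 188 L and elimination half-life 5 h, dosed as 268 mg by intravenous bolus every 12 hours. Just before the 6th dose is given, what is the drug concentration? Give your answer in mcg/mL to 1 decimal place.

0.3 mcg/mL

f = (1/2)^(τ/t½) = (1/2)^(12/5) ≈ 0.1895.
C₀ = D/Vd = 268/188 ≈ 1.426 mcg/mL.
Before the 6th dose, 5 doses have been given. Superposition: Cmin = C₀·(f + f² + … + f^5).
≈ 1.426 × (0.1895 + 0.0359 + 0.0068 + 0.0013 + 0.0002) ≈ 1.426 × 0.2337 ≈ 0.333 mcg/mL.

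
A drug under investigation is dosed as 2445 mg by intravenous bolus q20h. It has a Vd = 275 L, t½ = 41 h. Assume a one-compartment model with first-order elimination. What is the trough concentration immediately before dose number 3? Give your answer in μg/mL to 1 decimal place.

10.9 μg/mL

f = (1/2)^(τ/t½) = (1/2)^(20/41) ≈ 0.7131.
C₀ = D/Vd = 2445/275 ≈ 8.891 μg/mL.
Before the 3rd dose, 2 doses have been given. Superposition: Cmin = C₀·(f + f²).
≈ 8.891 × (0.7131 + 0.5085) ≈ 8.891 × 1.2216 ≈ 10.861 μg/mL.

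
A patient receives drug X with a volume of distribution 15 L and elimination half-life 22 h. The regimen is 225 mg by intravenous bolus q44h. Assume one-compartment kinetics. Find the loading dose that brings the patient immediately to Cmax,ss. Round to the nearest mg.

300 mg

f = (1/2)^(44/22) ≈ 0.250000; accumulation ratio R = 1/(1−f) ≈ 1.33333.
Loading dose to hit Cmax,ss on first dose: D_load = D_maint·R ≈ 225 × 1.33333 ≈ 300.00 mg.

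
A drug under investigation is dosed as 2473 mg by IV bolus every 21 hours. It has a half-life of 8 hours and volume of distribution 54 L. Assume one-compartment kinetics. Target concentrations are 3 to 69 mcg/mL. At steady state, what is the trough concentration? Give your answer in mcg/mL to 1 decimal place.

k = ln2/t½ = ln2/8 ≈ 0.086643 h⁻¹; fraction remaining f = e^(−kτ) = e^(−0.086643×21) ≈ 0.1621.
Single-dose peak C₀ = D/Vd = 2473/54 ≈ 45.796 mcg/mL.
Steady-state trough Cmin,ss = C₀·f/(1−f) ≈ 45.796 × 0.1621/0.8379 ≈ 8.860 mcg/mL.
Trough 8.9 mcg/mL vs MEC 3 mcg/mL: adequate.

8.9 mcg/mL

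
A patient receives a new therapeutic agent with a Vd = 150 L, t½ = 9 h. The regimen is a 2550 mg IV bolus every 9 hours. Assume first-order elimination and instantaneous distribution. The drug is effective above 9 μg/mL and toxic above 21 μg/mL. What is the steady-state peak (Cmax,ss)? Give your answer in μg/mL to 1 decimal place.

34.0 μg/mL

τ = 9 h = 1 half-life, so f = (1/2)^1 = 0.5.
Accumulation ratio R = 1/(1 − f) = 1/0.5 = 2/1.
Single-dose peak C₀ = D/Vd = 2550/150 = 17 μg/mL.
Steady-state peak Cmax,ss = C₀·R = 17 × 2/1 ≈ 34.000 μg/mL.
Peak 34.0 μg/mL vs MTC 21 μg/mL: exceeds toxic threshold.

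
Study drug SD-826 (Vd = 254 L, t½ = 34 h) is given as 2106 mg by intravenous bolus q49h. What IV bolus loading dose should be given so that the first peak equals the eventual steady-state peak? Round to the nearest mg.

f = (1/2)^(49/34) ≈ 0.368267; accumulation ratio R = 1/(1−f) ≈ 1.58295.
Loading dose to hit Cmax,ss on first dose: D_load = D_maint·R ≈ 2106 × 1.58295 ≈ 3333.69 mg.

3334 mg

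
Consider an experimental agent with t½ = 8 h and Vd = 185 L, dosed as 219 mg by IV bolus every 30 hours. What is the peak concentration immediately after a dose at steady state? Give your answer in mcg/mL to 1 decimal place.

1.3 mcg/mL

τ/t½ = 30/8 ≈ 3.75, so fraction remaining f = (1/2)^(30/8) ≈ 0.0743.
Accumulation ratio R = 1/(1 − f) ≈ 1/0.9257 ≈ 1.0803.
Single-dose peak C₀ = D/Vd = 219/185 ≈ 1.184 mcg/mL.
Cmax,ss = C₀/(1 − f) ≈ 1.184/0.9257 ≈ 1.279 mcg/mL.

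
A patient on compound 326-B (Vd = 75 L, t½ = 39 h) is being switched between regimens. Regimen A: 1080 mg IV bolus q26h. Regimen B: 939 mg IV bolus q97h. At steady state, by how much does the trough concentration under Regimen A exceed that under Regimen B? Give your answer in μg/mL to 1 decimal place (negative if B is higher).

Regimen A: f = (1/2)^(26/39) ≈ 0.6300; Cmin,ss = (1080/75)·f/(1−f) ≈ 24.519 μg/mL.
Regimen B: f = (1/2)^(97/39) ≈ 0.1784; Cmin,ss = (939/75)·f/(1−f) ≈ 2.719 μg/mL.
Difference ≈ 24.519 − 2.719 ≈ 21.800 μg/mL.

21.8 μg/mL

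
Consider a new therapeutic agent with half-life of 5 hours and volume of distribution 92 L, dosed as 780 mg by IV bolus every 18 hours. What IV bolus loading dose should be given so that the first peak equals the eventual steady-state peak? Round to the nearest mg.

850 mg

f = (1/2)^(18/5) ≈ 0.082469; accumulation ratio R = 1/(1−f) ≈ 1.08988.
Loading dose to hit Cmax,ss on first dose: D_load = D_maint·R ≈ 780 × 1.08988 ≈ 850.11 mg.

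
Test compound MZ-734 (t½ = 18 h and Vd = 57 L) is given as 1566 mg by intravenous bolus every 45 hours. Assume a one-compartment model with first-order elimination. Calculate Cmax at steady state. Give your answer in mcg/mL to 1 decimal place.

τ/t½ = 45/18 ≈ 2.5, so fraction remaining f = (1/2)^(45/18) ≈ 0.1768.
At steady state, accumulation factor R = 1/(1 − e^(−kτ)) ≈ 1.2148.
Single-dose peak C₀ = D/Vd = 1566/57 ≈ 27.474 mcg/mL.
Steady-state peak Cmax,ss = C₀·R ≈ 27.474 × 1.2148 ≈ 33.375 mcg/mL.

33.4 mcg/mL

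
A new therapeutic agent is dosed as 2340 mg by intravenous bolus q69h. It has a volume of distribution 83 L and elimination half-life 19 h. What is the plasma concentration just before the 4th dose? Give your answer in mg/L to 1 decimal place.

f = (1/2)^(τ/t½) = (1/2)^(69/19) ≈ 0.0807.
C₀ = D/Vd = 2340/83 ≈ 28.193 mg/L.
Before the 4th dose, 3 doses have been given. Superposition: Cmin = C₀·(f + f² + … + f^3).
≈ 28.193 × (0.0807 + 0.0065 + 0.0005) ≈ 28.193 × 0.0877 ≈ 2.473 mg/L.

2.5 mg/L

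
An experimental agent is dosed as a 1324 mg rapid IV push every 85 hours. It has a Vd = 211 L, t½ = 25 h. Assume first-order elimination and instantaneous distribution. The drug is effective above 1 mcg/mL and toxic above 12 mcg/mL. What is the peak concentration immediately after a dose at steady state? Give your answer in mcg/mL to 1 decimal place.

Over one 85-h interval, 85/25 ≈ 3.4 half-lives elapse, leaving f ≈ 0.0947 of each dose.
At steady state, accumulation factor R = 1/(1 − e^(−kτ)) ≈ 1.1046.
Single-dose peak C₀ = D/Vd = 1324/211 ≈ 6.275 mcg/mL.
Cmax,ss = C₀/(1 − f) ≈ 6.275/0.9053 ≈ 6.931 mcg/mL.
Peak 6.9 mcg/mL vs MTC 12 mcg/mL: below toxic threshold.

6.9 mcg/mL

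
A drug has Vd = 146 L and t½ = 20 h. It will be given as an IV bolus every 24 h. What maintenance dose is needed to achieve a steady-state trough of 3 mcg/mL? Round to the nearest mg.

568 mg

τ/t½ = 24/20 ≈ 1.2, so f = (1/2)^(24/20) ≈ 0.435275.
Cmin,ss = (D/Vd)·f/(1−f), so D = Cmin,ss·Vd·(1−f)/f.
D = 3 × 146 × (1−f)/f ≈ 3 × 146 × 1.29740 ≈ 568.26 mg.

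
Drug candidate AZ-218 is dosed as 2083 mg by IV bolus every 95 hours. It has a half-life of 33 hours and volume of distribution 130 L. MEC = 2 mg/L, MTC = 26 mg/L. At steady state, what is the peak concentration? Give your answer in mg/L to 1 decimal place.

18.5 mg/L

Over one 95-h interval, 95/33 ≈ 2.8788 half-lives elapse, leaving f ≈ 0.1360 of each dose.
Accumulation ratio R = 1/(1 − f) ≈ 1/0.8640 ≈ 1.1574.
Each bolus raises the concentration by D/Vd = 2083/130 ≈ 16.023 mg/L.
Steady-state peak Cmax,ss = C₀·R ≈ 16.023 × 1.1574 ≈ 18.545 mg/L.
Peak 18.5 mg/L vs MTC 26 mg/L: below toxic threshold.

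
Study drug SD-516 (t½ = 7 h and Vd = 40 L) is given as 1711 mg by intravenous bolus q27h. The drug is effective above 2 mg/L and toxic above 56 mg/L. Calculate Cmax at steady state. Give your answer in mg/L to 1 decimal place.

Over one 27-h interval, 27/7 ≈ 3.8571 half-lives elapse, leaving f ≈ 0.0690 of each dose.
Accumulation ratio R = 1/(1 − f) ≈ 1/0.9310 ≈ 1.0741.
Each bolus raises the concentration by D/Vd = 1711/40 ≈ 42.775 mg/L.
Cmax,ss = C₀/(1 − f) ≈ 42.775/0.9310 ≈ 45.945 mg/L.
Peak 45.9 mg/L vs MTC 56 mg/L: below toxic threshold.

45.9 mg/L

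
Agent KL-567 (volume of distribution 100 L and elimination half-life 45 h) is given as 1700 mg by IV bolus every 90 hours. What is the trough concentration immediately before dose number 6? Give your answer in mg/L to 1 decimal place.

5.7 mg/L

f = (1/2)^(τ/t½) = (1/2)^(90/45) ≈ 0.2500.
C₀ = D/Vd = 1700/100 ≈ 17.000 mg/L.
Before the 6th dose, 5 doses have been given. Superposition: Cmin = C₀·(f + f² + … + f^5).
≈ 17.000 × (0.2500 + 0.0625 + 0.0156 + 0.0039 + 0.0010) ≈ 17.000 × 0.3330 ≈ 5.661 mg/L.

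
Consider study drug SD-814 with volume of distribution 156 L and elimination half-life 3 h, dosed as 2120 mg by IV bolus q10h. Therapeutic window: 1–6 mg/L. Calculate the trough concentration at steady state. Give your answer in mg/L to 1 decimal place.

Over one 10-h interval, 10/3 ≈ 3.3333 half-lives elapse, leaving f ≈ 0.0992 of each dose.
Accumulation ratio R = 1/(1 − f) ≈ 1/0.9008 ≈ 1.1101.
Single-dose peak C₀ = D/Vd = 2120/156 ≈ 13.590 mg/L.
Steady-state peak Cmax,ss = C₀·R ≈ 13.590 × 1.1101 ≈ 15.086 mg/L.
Steady-state trough Cmin,ss = Cmax,ss·f ≈ 15.086 × 0.0992 ≈ 1.497 mg/L.
Trough 1.5 mg/L vs MEC 1 mg/L: adequate.

1.5 mg/L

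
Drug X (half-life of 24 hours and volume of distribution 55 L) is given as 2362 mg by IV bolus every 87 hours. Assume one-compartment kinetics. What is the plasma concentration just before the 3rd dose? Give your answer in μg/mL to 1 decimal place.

3.8 μg/mL

f = (1/2)^(τ/t½) = (1/2)^(87/24) ≈ 0.0811.
C₀ = D/Vd = 2362/55 ≈ 42.945 μg/mL.
Before the 3rd dose, 2 doses have been given. Superposition: Cmin = C₀·(f + f²).
≈ 42.945 × (0.0811 + 0.0066) ≈ 42.945 × 0.0877 ≈ 3.766 μg/mL.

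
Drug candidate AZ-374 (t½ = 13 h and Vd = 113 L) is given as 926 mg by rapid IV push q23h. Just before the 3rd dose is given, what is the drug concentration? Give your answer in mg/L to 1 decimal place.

f = (1/2)^(τ/t½) = (1/2)^(23/13) ≈ 0.2934.
C₀ = D/Vd = 926/113 ≈ 8.195 mg/L.
Before the 3rd dose, 2 doses have been given. Superposition: Cmin = C₀·(f + f²).
≈ 8.195 × (0.2934 + 0.0861) ≈ 8.195 × 0.3795 ≈ 3.110 mg/L.

3.1 mg/L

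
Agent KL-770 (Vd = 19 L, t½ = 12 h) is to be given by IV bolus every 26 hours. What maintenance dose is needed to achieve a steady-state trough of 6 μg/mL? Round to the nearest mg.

398 mg

τ/t½ = 26/12 ≈ 2.1667, so f = (1/2)^(26/12) ≈ 0.222725.
Cmin,ss = (D/Vd)·f/(1−f), so D = Cmin,ss·Vd·(1−f)/f.
D = 6 × 19 × (1−f)/f ≈ 6 × 19 × 3.48984 ≈ 397.84 mg.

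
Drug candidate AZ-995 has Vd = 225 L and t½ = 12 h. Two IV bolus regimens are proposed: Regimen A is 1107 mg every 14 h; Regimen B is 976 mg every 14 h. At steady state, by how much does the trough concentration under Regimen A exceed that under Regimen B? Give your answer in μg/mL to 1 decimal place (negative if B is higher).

0.5 μg/mL

Regimen A: f = (1/2)^(14/12) ≈ 0.4454; Cmin,ss = (1107/225)·f/(1−f) ≈ 3.951 μg/mL.
Regimen B: f = (1/2)^(14/12) ≈ 0.4454; Cmin,ss = (976/225)·f/(1−f) ≈ 3.484 μg/mL.
Difference ≈ 3.951 − 3.484 ≈ 0.467 μg/mL.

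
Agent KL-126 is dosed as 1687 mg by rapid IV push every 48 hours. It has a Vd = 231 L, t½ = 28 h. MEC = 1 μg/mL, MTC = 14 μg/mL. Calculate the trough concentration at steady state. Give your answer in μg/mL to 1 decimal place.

3.2 μg/mL

k = ln2/t½ = ln2/28 ≈ 0.024755 h⁻¹; fraction remaining f = e^(−kτ) = e^(−0.024755×48) ≈ 0.3048.
Accumulation ratio R = 1/(1 − f) ≈ 1/0.6952 ≈ 1.4384.
Single-dose peak C₀ = D/Vd = 1687/231 ≈ 7.303 μg/mL.
Cmax,ss = C₀/(1 − f) ≈ 7.303/0.6952 ≈ 10.505 μg/mL.
One interval later, Cmin,ss = Cmax,ss·e^(−kτ) ≈ 10.505 × 0.3048 ≈ 3.202 μg/mL.
Trough 3.2 μg/mL vs MEC 1 μg/mL: adequate.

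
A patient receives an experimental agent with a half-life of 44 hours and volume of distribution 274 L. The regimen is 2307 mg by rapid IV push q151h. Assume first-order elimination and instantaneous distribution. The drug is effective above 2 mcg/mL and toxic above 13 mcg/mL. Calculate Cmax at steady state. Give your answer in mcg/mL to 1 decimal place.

Over one 151-h interval, 151/44 ≈ 3.4318 half-lives elapse, leaving f ≈ 0.0927 of each dose.
At steady state, accumulation factor R = 1/(1 − e^(−kτ)) ≈ 1.1022.
Single-dose peak C₀ = D/Vd = 2307/274 ≈ 8.420 mcg/mL.
Steady-state peak Cmax,ss = C₀·R ≈ 8.420 × 1.1022 ≈ 9.281 mcg/mL.
Peak 9.3 mcg/mL vs MTC 13 mcg/mL: below toxic threshold.

9.3 mcg/mL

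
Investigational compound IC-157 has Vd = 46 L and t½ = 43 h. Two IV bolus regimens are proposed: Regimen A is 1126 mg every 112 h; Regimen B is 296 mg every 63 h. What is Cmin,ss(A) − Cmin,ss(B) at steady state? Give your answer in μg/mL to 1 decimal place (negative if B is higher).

Regimen A: f = (1/2)^(112/43) ≈ 0.1644; Cmin,ss = (1126/46)·f/(1−f) ≈ 4.816 μg/mL.
Regimen B: f = (1/2)^(63/43) ≈ 0.3622; Cmin,ss = (296/46)·f/(1−f) ≈ 3.654 μg/mL.
Difference ≈ 4.816 − 3.654 ≈ 1.162 μg/mL.

1.2 μg/mL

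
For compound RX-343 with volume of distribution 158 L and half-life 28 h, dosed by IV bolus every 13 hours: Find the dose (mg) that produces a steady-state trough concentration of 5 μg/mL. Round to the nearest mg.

300 mg

τ/t½ = 13/28 ≈ 0.46429, so f = (1/2)^(13/28) ≈ 0.724830.
Cmin,ss = (D/Vd)·f/(1−f), so D = Cmin,ss·Vd·(1−f)/f.
D = 5 × 158 × (1−f)/f ≈ 5 × 158 × 0.37963 ≈ 299.91 mg.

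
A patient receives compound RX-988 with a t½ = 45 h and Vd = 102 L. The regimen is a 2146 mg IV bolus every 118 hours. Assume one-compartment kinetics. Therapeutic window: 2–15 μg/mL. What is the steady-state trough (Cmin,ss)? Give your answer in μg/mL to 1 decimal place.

4.1 μg/mL

Over one 118-h interval, 118/45 ≈ 2.6222 half-lives elapse, leaving f ≈ 0.1624 of each dose.
At steady state, accumulation factor R = 1/(1 − e^(−kτ)) ≈ 1.1939.
Single-dose peak C₀ = D/Vd = 2146/102 ≈ 21.039 μg/mL.
Steady-state peak Cmax,ss = C₀·R ≈ 21.039 × 1.1939 ≈ 25.118 μg/mL.
One interval later, Cmin,ss = Cmax,ss·e^(−kτ) ≈ 25.118 × 0.1624 ≈ 4.079 μg/mL.
Trough 4.1 μg/mL vs MEC 2 μg/mL: adequate.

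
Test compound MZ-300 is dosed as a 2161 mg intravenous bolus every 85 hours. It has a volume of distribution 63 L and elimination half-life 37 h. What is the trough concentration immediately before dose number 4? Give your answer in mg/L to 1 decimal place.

f = (1/2)^(τ/t½) = (1/2)^(85/37) ≈ 0.2034.
C₀ = D/Vd = 2161/63 ≈ 34.302 mg/L.
Before the 4th dose, 3 doses have been given. Superposition: Cmin = C₀·(f + f² + … + f^3).
≈ 34.302 × (0.2034 + 0.0414 + 0.0084) ≈ 34.302 × 0.2532 ≈ 8.685 mg/L.

8.7 mg/L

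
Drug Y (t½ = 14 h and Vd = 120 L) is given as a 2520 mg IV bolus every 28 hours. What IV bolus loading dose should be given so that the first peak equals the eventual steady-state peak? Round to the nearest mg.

f = (1/2)^(28/14) ≈ 0.250000; accumulation ratio R = 1/(1−f) ≈ 1.33333.
Loading dose to hit Cmax,ss on first dose: D_load = D_maint·R ≈ 2520 × 1.33333 ≈ 3359.99 mg.

3360 mg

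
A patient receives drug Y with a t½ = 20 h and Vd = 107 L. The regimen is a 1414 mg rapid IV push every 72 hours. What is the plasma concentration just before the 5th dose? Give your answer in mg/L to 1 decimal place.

1.2 mg/L

f = (1/2)^(τ/t½) = (1/2)^(72/20) ≈ 0.0825.
C₀ = D/Vd = 1414/107 ≈ 13.215 mg/L.
Before the 5th dose, 4 doses have been given. Superposition: Cmin = C₀·(f + f² + … + f^4).
≈ 13.215 × (0.0825 + 0.0068 + 0.0006 + 0.0000) ≈ 13.215 × 0.0899 ≈ 1.188 mg/L.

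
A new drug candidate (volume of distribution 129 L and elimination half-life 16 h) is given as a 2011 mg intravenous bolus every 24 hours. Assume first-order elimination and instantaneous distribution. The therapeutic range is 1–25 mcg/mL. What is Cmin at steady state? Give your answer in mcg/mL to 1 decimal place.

8.5 mcg/mL

τ/t½ = 24/16 ≈ 1.5, so fraction remaining f = (1/2)^(24/16) ≈ 0.3536.
Single-dose peak C₀ = D/Vd = 2011/129 ≈ 15.589 mcg/mL.
Steady-state trough Cmin,ss = C₀·f/(1−f) ≈ 15.589 × 0.3536/0.6464 ≈ 8.528 mcg/mL.
Trough 8.5 mcg/mL vs MEC 1 mcg/mL: adequate.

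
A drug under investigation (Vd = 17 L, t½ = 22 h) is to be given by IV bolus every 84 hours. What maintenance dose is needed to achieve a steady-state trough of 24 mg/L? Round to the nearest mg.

5347 mg

τ/t½ = 84/22 ≈ 3.8182, so f = (1/2)^(84/22) ≈ 0.070895.
Cmin,ss = (D/Vd)·f/(1−f), so D = Cmin,ss·Vd·(1−f)/f.
D = 24 × 17 × (1−f)/f ≈ 24 × 17 × 13.10537 ≈ 5346.99 mg.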